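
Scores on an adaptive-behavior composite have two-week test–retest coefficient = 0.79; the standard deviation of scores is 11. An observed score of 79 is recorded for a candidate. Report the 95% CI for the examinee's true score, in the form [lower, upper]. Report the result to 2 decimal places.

The standard error of measurement is 11.000*√(1 − 0.790) ≈ 11.000*0.458 ≈ 5.041.
Margin = 1.96 * 5.041 ≈ 9.880
CI = 79 ± 9.880 → [69.120, 88.880]

[69.12, 88.88]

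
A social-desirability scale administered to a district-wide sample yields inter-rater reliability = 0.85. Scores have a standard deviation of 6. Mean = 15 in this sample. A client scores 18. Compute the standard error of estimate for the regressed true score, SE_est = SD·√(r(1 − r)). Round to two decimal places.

2.14

SE_est = 6.0000×√(0.8500×0.1500) ≈ 2.1424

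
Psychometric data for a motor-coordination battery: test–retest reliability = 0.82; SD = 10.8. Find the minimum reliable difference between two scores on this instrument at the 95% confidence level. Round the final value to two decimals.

12.70

SEM = 10.8000×√(1 − 0.8200) ≈ 4.5821
SE_diff = SEM × √2 ≈ 4.5821 × 1.4142 ≈ 6.4800
Minimum reliable difference = 1.96 × SE_diff ≈ 1.96 × 6.4800 ≈ 12.7008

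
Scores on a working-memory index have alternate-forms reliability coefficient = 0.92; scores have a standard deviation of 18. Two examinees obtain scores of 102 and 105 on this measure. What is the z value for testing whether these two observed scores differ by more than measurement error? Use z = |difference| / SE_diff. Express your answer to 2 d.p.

SEM = 18.000 · √(1 − 0.920) = 18.000 · √0.080 ≃ 18.000 · 0.283 ≃ 5.091
Standard error of the difference = 5.091·√2 ≃ 7.200
z = 3 / 7.200 ≃ 0.417

0.42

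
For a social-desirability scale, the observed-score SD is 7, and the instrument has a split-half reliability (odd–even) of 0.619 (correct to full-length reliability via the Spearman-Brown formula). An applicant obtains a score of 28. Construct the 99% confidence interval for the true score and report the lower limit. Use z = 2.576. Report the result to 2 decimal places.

Full-length reliability (Spearman-Brown) = 2(0.619)/(1+0.619) ≈ 0.7647
The standard error of measurement is 7.0000*√(1 − 0.7647) ≈ 7.0000*0.4851 ≈ 3.3958.
Margin = 2.576 * 3.3958 ≈ 8.7475
Lower limit = 28 − 8.7475 ≈ 19.2525

19.25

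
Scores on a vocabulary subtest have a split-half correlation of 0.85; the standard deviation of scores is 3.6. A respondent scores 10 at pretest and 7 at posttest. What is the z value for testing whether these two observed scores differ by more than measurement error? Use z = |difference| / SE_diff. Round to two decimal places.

r_full = 2·0.85 / (1 + 0.85) ≈ 0.919
SEM = 3.600 · √(1 − 0.919) = 3.600 · √0.081 ≈ 3.600 · 0.285 ≈ 1.025
SE_diff = √2 · SEM ≈ 1.450
z = |10 − 7| / 1.450 = 3 / 1.450 ≈ 2.069

2.07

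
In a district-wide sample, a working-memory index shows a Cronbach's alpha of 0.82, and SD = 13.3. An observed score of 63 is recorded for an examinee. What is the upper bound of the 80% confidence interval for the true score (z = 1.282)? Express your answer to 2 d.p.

SEM = 13.300 · √(1 − 0.820) = 13.300 · √0.180 ≃ 13.300 · 0.424 ≃ 5.643
1.282 · SEM ≃ 7.234
Upper bound: 63 + 7.234 = 70.234

70.23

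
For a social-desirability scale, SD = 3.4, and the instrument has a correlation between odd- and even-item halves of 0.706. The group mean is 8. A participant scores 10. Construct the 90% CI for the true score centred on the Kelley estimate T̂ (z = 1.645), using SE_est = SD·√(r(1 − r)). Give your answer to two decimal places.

[7.54, 11.77]

r_full = 2·0.706 / (1 + 0.706) ≈ 0.828
T̂ = 0.828(10) + 0.172(8) ≈ 9.655
SE_est = SD · √(r(1 − r)) = 3.400 · √0.143 ≈ 3.400 · 0.378 ≈ 1.284
90% CI: 9.655 ± 2.112 ≈ (7.543, 11.768)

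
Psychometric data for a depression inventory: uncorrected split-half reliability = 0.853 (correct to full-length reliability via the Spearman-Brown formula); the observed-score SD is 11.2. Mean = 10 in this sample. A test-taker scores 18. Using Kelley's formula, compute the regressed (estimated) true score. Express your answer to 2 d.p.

Full-length reliability (Spearman-Brown) = 2(0.853)/(1+0.853) ≈ 0.921
T̂ = 0.921(18) + 0.079(10) ≈ 17.365

17.37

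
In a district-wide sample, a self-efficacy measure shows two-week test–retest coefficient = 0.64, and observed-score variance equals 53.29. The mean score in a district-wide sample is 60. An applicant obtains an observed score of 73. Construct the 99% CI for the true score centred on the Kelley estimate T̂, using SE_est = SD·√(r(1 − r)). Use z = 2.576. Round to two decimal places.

SD = √53.29 ≈ 7.300
Estimated true score = 0.640×73 + (1 − 0.640)×60 ≈ 68.320
SE_est = SD × √(r(1 − r)) = 7.300 × √0.230 ≈ 7.300 × 0.480 ≈ 3.504
99% CI: 68.320 ± 9.026 ≈ (59.294, 77.346)

[59.29, 77.35]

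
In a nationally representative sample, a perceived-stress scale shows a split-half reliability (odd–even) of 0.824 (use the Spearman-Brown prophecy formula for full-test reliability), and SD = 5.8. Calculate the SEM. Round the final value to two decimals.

Spearman-Brown: r = 2(0.824) / (1 + 0.824) = 1.6480 / 1.8240 ≈ 0.9035
The standard error of measurement is 5.8000*√(1 − 0.9035) ≈ 5.8000*0.3106 ≈ 1.8017.

1.80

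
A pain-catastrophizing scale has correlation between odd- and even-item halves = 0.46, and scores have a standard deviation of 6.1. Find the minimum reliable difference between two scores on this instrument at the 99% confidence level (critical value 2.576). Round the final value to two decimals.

Spearman-Brown: r = 2(0.46) / (1 + 0.46) = 0.92000 / 1.46000 ≈ 0.63014
SEM = 6.10000×√(1 − 0.63014) ≈ 3.70980
SE_diff = SEM × √2 ≈ 3.70980 × 1.41421 ≈ 5.24645
Smallest detectable difference = 2.576×5.24645 ≈ 13.51485

13.51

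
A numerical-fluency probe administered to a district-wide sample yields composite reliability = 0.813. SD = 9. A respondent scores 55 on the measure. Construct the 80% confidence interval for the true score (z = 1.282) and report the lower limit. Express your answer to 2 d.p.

SEM = 9.0000 * √(1 − 0.8130) = 9.0000 * √0.1870 ≈ 9.0000 * 0.4324 ≈ 3.8919
Margin = 1.282 * 3.8919 ≈ 4.9894
Lower bound: 55 − 4.9894 = 50.0106

50.01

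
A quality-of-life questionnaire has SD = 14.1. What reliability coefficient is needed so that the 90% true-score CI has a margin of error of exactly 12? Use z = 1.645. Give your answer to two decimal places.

0.73

Required SEM = 12 / 1.645 ≃ 7.2948
Required reliability = 1 − (SEM/SD)² = 1 − 0.2677 ≃ 0.7323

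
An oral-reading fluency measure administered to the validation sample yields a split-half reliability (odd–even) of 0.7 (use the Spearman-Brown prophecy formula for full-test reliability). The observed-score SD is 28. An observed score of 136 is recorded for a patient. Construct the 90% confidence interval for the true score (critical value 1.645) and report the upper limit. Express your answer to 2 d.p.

r_full = 2·0.7 / (1 + 0.7) ≃ 0.824
SEM = 28.000×√(1 − 0.824) ≃ 11.762
Margin = 1.645 × 11.762 ≃ 19.349
Upper limit = 136 + 19.349 ≃ 155.349

155.35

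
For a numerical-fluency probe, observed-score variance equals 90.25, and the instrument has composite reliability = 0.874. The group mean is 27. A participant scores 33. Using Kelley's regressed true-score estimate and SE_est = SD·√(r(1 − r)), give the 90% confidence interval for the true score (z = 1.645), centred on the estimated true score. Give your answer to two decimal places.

σ = 90.25^(1/2) = 9.5000
Estimated true score = 0.8740·33 + (1 − 0.8740)·27 ≃ 32.2440
SE_est = SD · √(r(1 − r)) = 9.5000 · √0.1101 ≃ 9.5000 · 0.3318 ≃ 3.1526
CI = 32.2440 ± 1.645 · 3.1526 → [27.0580, 37.4300]

[27.06, 37.43]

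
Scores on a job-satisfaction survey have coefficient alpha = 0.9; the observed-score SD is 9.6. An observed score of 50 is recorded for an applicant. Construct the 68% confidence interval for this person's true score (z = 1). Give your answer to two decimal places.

[46.96, 53.04]

SEM = 9.6000*√(1 − 0.9000) ≃ 3.0358
Half-width = 1*3.0358 ≃ 3.0358
Interval: (46.9642, 53.0358)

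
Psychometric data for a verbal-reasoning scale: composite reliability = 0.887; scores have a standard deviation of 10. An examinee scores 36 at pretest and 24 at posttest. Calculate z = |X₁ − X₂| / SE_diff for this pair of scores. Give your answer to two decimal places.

SEM = 10.0000·√(1 − 0.8870) ≈ 3.3615
SE_diff = SEM · √2 ≈ 3.3615 · 1.4142 ≈ 4.7539
z = |36 − 24| / 4.7539 = 12 / 4.7539 ≈ 2.5242

2.52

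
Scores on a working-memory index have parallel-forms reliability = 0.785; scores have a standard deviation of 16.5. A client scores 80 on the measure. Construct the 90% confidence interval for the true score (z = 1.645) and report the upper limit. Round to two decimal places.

The standard error of measurement is 16.500×√(1 − 0.785) ≈ 16.500×0.464 ≈ 7.651.
Margin = 1.645 × 7.651 ≈ 12.585
Upper bound: 80 + 12.585 = 92.585

92.59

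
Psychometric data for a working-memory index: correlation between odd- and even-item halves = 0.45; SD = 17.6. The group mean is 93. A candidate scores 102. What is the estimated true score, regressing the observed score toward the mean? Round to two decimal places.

Spearman-Brown: r = 2(0.45) / (1 + 0.45) = 0.9000 / 1.4500 ≃ 0.6207
T̂ = r·X + (1 − r)·M = 0.6207×102 + 0.3793×93 ≃ 63.3103 + 35.2759 ≃ 98.5862

98.59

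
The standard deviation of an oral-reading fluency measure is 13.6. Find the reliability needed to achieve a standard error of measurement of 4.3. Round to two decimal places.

0.90

Required reliability = 1 − (SEM/SD)² = 1 − 0.100 ≈ 0.900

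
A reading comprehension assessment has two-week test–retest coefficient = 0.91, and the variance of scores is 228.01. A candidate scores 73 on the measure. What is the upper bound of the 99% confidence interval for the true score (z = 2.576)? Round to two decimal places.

84.67

SD = √228.01 ≈ 15.100
SEM = 15.100×√(1 − 0.910) ≈ 4.530
2.576 × SEM ≈ 11.669
Upper bound: 73 + 11.669 = 84.669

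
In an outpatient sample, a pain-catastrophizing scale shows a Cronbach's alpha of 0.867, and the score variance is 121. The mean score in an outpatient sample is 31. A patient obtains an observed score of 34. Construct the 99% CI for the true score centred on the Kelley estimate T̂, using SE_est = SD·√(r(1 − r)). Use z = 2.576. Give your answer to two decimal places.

SD = √121 ≈ 11.000
T̂ = r·X + (1 − r)·M = 0.867×34 + 0.133×31 = 29.478 + 4.123 ≈ 33.601
SE_est = SD × √(r(1 − r)) = 11.000 × √0.115 ≈ 11.000 × 0.340 ≈ 3.735
CI = 33.601 ± 2.576 × 3.735 → [23.979, 43.223]

[23.98, 43.22]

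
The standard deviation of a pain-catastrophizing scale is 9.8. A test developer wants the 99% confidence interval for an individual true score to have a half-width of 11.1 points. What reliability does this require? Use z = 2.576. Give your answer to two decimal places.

0.81

SEM needed = half-width / z = 11.1/2.576 ≈ 4.3090
r = 1 − (4.3090/9.8)² ≈ 1 − 0.1933 ≈ 0.8067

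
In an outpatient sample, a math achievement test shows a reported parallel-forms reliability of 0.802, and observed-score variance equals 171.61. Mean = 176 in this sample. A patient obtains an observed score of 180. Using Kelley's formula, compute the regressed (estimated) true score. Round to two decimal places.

T̂ = 0.802(180) + 0.198(176) ≈ 179.208

179.21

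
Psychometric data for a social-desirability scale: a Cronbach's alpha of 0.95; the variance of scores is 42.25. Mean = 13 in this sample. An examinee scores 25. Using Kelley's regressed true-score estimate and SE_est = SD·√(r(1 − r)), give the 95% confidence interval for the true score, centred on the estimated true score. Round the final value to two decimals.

[21.62, 27.18]

σ = 42.25^(1/2) = 6.500
T̂ = r·X + (1 − r)·M = 0.950·25 + 0.050·13 = 23.750 + 0.650 ≈ 24.400
SE_est = SD · √(r(1 − r)) = 6.500 · √0.048 ≈ 6.500 · 0.218 ≈ 1.417
95% CI: 24.400 ± 2.777 ≈ (21.623, 27.177)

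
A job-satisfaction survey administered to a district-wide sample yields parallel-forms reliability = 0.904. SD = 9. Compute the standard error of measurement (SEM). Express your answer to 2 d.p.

2.79

SEM = 9.000*√(1 − 0.904) ≈ 2.789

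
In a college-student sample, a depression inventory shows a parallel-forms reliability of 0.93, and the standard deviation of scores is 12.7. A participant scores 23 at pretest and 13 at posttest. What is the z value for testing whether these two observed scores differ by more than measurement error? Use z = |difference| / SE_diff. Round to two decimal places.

2.10

SEM = 12.7000·√(1 − 0.9300) ≈ 3.3601
SE_diff = SEM · √2 ≈ 3.3601 · 1.4142 ≈ 4.7519
z = |23 − 13| / 4.7519 = 10 / 4.7519 ≈ 2.1044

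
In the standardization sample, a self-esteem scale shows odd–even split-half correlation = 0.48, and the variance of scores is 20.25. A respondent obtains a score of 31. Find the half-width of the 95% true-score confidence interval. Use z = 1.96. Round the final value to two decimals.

5.23

SD = √20.25 ≈ 4.50000
Spearman-Brown: r = 2(0.48) / (1 + 0.48) = 0.96000 / 1.48000 ≈ 0.64865
SEM = 4.50000·√(1 − 0.64865) ≈ 2.66737
Margin = 1.96 · 2.66737 ≈ 5.22805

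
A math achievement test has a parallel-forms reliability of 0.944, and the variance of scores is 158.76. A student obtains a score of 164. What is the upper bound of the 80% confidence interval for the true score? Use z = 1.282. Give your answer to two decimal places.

SD = √158.76 = 12.600
SEM = 12.600×√(1 − 0.944) ≈ 2.982
Half-width = 1.282×2.982 ≈ 3.823
Upper limit = 164 + 3.823 ≈ 167.823

167.82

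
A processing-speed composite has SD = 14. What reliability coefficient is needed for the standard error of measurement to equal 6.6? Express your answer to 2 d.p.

0.78

r = 1 − (6.600/14)² ≃ 1 − 0.222 ≃ 0.778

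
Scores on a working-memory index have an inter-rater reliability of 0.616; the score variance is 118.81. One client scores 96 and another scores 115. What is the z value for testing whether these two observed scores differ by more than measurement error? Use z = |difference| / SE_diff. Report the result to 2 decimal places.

1.99

SD = √118.81 = 10.9000
SEM = 10.9000 · √(1 − 0.6160) = 10.9000 · √0.3840 ≈ 10.9000 · 0.6197 ≈ 6.7545
Standard error of the difference = 6.7545·√2 ≈ 9.5523
z = |96 − 115| / 9.5523 = 19 / 9.5523 ≈ 1.9891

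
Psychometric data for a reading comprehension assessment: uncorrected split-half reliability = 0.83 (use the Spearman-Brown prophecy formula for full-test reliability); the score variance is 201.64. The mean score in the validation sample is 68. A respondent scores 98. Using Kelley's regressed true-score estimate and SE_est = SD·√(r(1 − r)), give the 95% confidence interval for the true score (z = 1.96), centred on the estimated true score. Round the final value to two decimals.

[87.13, 103.29]

SD = √201.64 ≈ 14.200
Spearman-Brown: r = 2(0.83) / (1 + 0.83) = 1.660 / 1.830 ≈ 0.907
T̂ = r·X + (1 − r)·M = 0.907·98 + 0.093·68 ≈ 88.896 + 6.317 ≈ 95.213
SE_est = 14.200·√[r(1 − r)] ≈ 4.122
95% CI: 95.213 ± 8.079 ≈ (87.134, 103.292)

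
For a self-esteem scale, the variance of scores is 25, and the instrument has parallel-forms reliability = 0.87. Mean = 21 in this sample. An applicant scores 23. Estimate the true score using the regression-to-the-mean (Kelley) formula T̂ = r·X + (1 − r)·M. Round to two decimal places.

22.74

Estimated true score = 0.870×23 + (1 − 0.870)×21 ≈ 22.740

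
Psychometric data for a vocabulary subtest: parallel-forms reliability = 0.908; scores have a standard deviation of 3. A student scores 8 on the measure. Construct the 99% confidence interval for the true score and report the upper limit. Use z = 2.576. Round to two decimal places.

10.34

The standard error of measurement is 3.000·√(1 − 0.908) ≈ 3.000·0.303 ≈ 0.910.
Half-width = 2.576·0.910 ≈ 2.344
Upper limit = 8 + 2.344 ≈ 10.344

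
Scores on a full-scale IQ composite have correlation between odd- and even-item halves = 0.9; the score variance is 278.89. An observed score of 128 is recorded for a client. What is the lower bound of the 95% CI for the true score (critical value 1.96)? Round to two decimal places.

120.49

σ = 278.89^(1/2) = 16.7000
Full-length reliability (Spearman-Brown) = 2(0.9)/(1+0.9) ≈ 0.9474
SEM = 16.7000 · √(1 − 0.9474) = 16.7000 · √0.0526 ≈ 16.7000 · 0.2294 ≈ 3.8312
Margin = 1.96 · 3.8312 ≈ 7.5092
Lower bound: 128 − 7.5092 = 120.4908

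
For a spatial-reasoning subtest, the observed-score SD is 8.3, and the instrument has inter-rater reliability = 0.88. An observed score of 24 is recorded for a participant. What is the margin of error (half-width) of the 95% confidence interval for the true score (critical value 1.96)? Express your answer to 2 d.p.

SEM = 8.3000 × √(1 − 0.8800) = 8.3000 × √0.1200 ≈ 8.3000 × 0.3464 ≈ 2.8752
Margin = 1.96 × 2.8752 ≈ 5.6354

5.64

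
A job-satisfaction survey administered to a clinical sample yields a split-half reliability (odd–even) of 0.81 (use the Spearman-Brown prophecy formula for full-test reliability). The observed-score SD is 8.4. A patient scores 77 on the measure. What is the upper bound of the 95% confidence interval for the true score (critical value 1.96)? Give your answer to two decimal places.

Spearman-Brown: r = 2(0.81) / (1 + 0.81) = 1.6200 / 1.8100 ≈ 0.8950
SEM = 8.4000*√(1 − 0.8950) ≈ 2.7216
Half-width = 1.96*2.7216 ≈ 5.3342
Upper limit = 77 + 5.3342 ≈ 82.3342

82.33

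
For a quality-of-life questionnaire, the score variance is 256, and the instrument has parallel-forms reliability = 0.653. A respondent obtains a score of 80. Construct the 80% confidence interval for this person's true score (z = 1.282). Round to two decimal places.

SD = √256 = 16.0000
SEM = 16.0000·√(1 − 0.6530) ≈ 9.4251
1.282 · SEM ≈ 12.0829
CI = 80 ± 12.0829 → [67.9171, 92.0829]

[67.92, 92.08]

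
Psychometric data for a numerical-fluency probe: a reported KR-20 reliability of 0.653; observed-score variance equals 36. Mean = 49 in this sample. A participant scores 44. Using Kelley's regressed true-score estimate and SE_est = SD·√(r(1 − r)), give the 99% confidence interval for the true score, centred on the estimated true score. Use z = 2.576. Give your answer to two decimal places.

[38.38, 53.09]

SD = √36 = 6.0000
T̂ = 0.6530(44) + 0.3470(49) ≈ 45.7350
SE_est = SD · √(r(1 − r)) = 6.0000 · √0.2266 ≈ 6.0000 · 0.4760 ≈ 2.8561
99% CI: 45.7350 ± 7.3573 ≈ (38.3777, 53.0923)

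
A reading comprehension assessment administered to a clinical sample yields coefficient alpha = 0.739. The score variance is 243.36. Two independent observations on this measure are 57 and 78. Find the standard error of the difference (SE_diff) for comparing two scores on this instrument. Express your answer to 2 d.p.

SD = √243.36 ≈ 15.60000
The standard error of measurement is 15.60000·√(1 − 0.73900) ≈ 15.60000·0.51088 ≈ 7.96975.
SE_diff = SEM · √2 ≈ 7.96975 · 1.41421 ≈ 11.27093

11.27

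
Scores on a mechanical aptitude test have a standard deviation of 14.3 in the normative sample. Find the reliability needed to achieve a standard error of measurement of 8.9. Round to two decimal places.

Required reliability = 1 − (SEM/SD)² = 1 − 0.38735 ≈ 0.61265

0.61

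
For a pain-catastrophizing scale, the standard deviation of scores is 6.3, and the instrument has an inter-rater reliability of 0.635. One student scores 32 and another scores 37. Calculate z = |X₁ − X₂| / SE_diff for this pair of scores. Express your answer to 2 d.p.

SEM = 6.300 * √(1 − 0.635) = 6.300 * √0.365 ≃ 6.300 * 0.604 ≃ 3.806
SE_diff = √2 * SEM ≃ 5.383
z = |32 − 37| / 5.383 = 5 / 5.383 ≃ 0.929

0.93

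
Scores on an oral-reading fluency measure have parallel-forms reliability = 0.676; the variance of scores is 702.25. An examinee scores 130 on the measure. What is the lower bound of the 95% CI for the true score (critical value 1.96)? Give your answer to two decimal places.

100.44

σ = 702.25^(1/2) = 26.5000
SEM = 26.5000 * √(1 − 0.6760) = 26.5000 * √0.3240 ≈ 26.5000 * 0.5692 ≈ 15.0841
1.96 * SEM ≈ 29.5648
Lower limit = 130 − 29.5648 ≈ 100.4352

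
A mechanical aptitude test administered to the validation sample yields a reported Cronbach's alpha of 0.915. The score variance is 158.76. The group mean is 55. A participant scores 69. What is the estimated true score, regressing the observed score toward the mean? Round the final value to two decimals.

67.81

T̂ = 0.915(69) + 0.085(55) ≈ 67.810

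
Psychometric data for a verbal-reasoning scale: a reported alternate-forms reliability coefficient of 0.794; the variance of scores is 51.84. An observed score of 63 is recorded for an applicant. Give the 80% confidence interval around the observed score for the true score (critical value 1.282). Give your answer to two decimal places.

σ = 51.84^(1/2) = 7.2000
The standard error of measurement is 7.2000·√(1 − 0.7940) ≈ 7.2000·0.4539 ≈ 3.2679.
1.282 · SEM ≈ 4.1894
CI = 63 ± 4.1894 → [58.8106, 67.1894]

[58.81, 67.19]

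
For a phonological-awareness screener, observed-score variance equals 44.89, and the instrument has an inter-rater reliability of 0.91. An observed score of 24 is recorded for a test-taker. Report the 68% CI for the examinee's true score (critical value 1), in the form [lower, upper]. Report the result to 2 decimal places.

SD = √44.89 ≈ 6.7000
The standard error of measurement is 6.7000×√(1 − 0.9100) ≈ 6.7000×0.3000 ≈ 2.0100.
Half-width = 1×2.0100 ≈ 2.0100
68% CI: 24 ± 2.0100 = [21.9900, 26.0100]

[21.99, 26.01]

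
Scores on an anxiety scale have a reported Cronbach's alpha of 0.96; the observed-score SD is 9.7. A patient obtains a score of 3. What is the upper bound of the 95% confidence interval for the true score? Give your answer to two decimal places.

SEM = 9.70000·√(1 − 0.96000) ≈ 1.94000
Margin = 1.96 · 1.94000 ≈ 3.80240
Upper limit = 3 + 3.80240 ≈ 6.80240

6.80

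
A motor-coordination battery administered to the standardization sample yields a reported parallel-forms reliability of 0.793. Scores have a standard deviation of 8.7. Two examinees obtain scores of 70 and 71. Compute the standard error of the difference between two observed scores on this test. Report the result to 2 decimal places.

SEM = 8.70000 * √(1 − 0.79300) = 8.70000 * √0.20700 ≈ 8.70000 * 0.45497 ≈ 3.95826
Standard error of the difference = 3.95826·√2 ≈ 5.59783

5.60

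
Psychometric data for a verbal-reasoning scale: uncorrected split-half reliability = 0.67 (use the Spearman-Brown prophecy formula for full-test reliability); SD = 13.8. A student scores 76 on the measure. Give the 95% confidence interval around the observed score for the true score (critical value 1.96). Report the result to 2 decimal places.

Full-length reliability (Spearman-Brown) = 2(0.67)/(1+0.67) ≈ 0.802
SEM = 13.800 · √(1 − 0.802) = 13.800 · √0.198 ≈ 13.800 · 0.445 ≈ 6.134
Margin = 1.96 · 6.134 ≈ 12.024
95% CI: 76 ± 12.024 = [63.976, 88.024]

[63.98, 88.02]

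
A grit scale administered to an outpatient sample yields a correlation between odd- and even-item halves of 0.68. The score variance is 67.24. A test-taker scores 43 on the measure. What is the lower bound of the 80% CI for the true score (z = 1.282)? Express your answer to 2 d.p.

38.41

SD = √67.24 ≈ 8.200
r_full = 2·0.68 / (1 + 0.68) ≈ 0.810
The standard error of measurement is 8.200·√(1 − 0.810) ≈ 8.200·0.436 ≈ 3.579.
Half-width = 1.282·3.579 ≈ 4.588
Lower limit = 43 − 4.588 ≈ 38.412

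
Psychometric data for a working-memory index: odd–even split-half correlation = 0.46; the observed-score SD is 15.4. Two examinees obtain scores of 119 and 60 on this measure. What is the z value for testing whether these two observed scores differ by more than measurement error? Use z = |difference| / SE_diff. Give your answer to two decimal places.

4.45

Spearman-Brown: r = 2(0.46) / (1 + 0.46) = 0.920 / 1.460 ≈ 0.630
SEM = 15.400×√(1 − 0.630) ≈ 9.366
SE_diff = √2 × SEM ≈ 13.245
z = 59 / 13.245 ≈ 4.454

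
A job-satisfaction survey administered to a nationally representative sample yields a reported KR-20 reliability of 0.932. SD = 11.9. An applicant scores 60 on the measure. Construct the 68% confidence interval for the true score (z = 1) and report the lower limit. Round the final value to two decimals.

The standard error of measurement is 11.9000·√(1 − 0.9320) ≈ 11.9000·0.2608 ≈ 3.1031.
1 · SEM ≈ 3.1031
Lower limit = 60 − 3.1031 ≈ 56.8969

56.90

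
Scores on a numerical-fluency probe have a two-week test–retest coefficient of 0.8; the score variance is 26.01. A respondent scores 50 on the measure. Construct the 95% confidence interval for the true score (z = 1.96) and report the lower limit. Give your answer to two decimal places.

SD = √26.01 ≈ 5.1000
SEM = 5.1000 × √(1 − 0.8000) = 5.1000 × √0.2000 ≈ 5.1000 × 0.4472 ≈ 2.2808
Margin = 1.96 × 2.2808 ≈ 4.4703
Lower bound: 50 − 4.4703 = 45.5297

45.53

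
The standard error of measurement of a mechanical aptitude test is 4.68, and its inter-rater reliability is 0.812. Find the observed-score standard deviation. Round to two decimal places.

σ = SEM·(1 − r)^(−1/2) ≈ 4.68×2.30633 ≈ 10.79362

10.79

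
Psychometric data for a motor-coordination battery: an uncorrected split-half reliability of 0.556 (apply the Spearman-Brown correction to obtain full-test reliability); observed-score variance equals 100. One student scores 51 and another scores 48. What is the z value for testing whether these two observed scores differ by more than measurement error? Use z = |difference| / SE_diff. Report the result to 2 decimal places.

SD = √100 ≈ 10.0000
Spearman-Brown: r = 2(0.556) / (1 + 0.556) = 1.1120 / 1.5560 ≈ 0.7147
SEM = 10.0000×√(1 − 0.7147) ≈ 5.3418
SE_diff = √2 × SEM ≈ 7.5544
z = 3 / 7.5544 ≈ 0.3971

0.40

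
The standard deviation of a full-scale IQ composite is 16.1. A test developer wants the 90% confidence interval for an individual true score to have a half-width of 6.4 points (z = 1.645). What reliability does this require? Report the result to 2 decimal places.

Required SEM = 6.4 / 1.645 ≃ 3.891
r = 1 − (SEM / SD)² = 1 − (3.891 / 16.1)² ≃ 1 − 0.058 ≃ 0.942

0.94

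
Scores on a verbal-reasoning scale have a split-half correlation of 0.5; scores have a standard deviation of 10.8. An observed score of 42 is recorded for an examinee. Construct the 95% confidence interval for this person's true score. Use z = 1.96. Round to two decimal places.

r_full = 2·0.5 / (1 + 0.5) ≈ 0.6667
SEM = 10.8000*√(1 − 0.6667) ≈ 6.2354
Margin = 1.96 * 6.2354 ≈ 12.2214
Interval: (29.7786, 54.2214)

[29.78, 54.22]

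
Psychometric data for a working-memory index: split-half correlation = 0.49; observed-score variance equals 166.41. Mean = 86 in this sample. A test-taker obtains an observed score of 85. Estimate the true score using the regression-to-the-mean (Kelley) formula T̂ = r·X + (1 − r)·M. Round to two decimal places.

r_full = 2·0.49 / (1 + 0.49) ≃ 0.6577
Estimated true score = 0.6577·85 + (1 − 0.6577)·86 ≃ 85.3423

85.34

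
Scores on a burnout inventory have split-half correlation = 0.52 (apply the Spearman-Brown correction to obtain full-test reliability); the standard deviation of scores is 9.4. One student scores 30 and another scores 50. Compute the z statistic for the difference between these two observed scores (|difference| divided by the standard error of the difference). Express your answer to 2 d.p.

Full-length reliability (Spearman-Brown) = 2(0.52)/(1+0.52) ≈ 0.6842
SEM = 9.4000 × √(1 − 0.6842) = 9.4000 × √0.3158 ≈ 9.4000 × 0.5620 ≈ 5.2823
SE_diff = SEM × √2 ≈ 5.2823 × 1.4142 ≈ 7.4704
z = 20 / 7.4704 ≈ 2.6772

2.68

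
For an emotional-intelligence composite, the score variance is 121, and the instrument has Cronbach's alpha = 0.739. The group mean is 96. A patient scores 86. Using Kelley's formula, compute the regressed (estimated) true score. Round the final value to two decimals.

T̂ = 0.739(86) + 0.261(96) ≈ 88.610

88.61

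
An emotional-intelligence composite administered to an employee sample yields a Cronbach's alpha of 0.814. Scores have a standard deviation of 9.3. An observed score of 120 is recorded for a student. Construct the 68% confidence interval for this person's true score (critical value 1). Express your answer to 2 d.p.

The standard error of measurement is 9.300·√(1 − 0.814) ≈ 9.300·0.431 ≈ 4.011.
Half-width = 1·4.011 ≈ 4.011
CI = 120 ± 4.011 → [115.989, 124.011]

[115.99, 124.01]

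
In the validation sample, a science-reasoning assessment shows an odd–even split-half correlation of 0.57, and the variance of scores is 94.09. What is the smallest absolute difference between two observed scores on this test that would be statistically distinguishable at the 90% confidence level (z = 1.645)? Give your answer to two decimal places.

SD = √94.09 = 9.700
Spearman-Brown: r = 2(0.57) / (1 + 0.57) = 1.140 / 1.570 ≃ 0.726
SEM = 9.700*√(1 − 0.726) ≃ 5.076
SE_diff = √2 * SEM ≃ 7.179
Smallest detectable difference = 1.645*7.179 ≃ 11.810

11.81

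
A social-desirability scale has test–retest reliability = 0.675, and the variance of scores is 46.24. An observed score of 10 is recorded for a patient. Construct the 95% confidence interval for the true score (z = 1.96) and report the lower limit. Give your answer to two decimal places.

σ = 46.24^(1/2) = 6.8000
The standard error of measurement is 6.8000·√(1 − 0.6750) ≈ 6.8000·0.5701 ≈ 3.8766.
Half-width = 1.96·3.8766 ≈ 7.5981
Lower limit = 10 − 7.5981 ≈ 2.4019

2.40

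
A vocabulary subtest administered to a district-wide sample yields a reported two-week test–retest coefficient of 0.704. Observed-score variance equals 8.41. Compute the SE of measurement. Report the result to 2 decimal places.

1.58

SD = √8.41 = 2.900
SEM = 2.900 · √(1 − 0.704) = 2.900 · √0.296 ≃ 2.900 · 0.544 ≃ 1.578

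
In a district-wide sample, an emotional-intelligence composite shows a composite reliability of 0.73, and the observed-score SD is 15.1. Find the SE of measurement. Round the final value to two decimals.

The standard error of measurement is 15.10000×√(1 − 0.73000) ≈ 15.10000×0.51962 ≈ 7.84619.

7.85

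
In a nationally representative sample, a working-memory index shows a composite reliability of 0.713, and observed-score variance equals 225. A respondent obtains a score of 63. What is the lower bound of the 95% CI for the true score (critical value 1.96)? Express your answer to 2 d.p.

47.25

σ = 225^(1/2) = 15.000
The standard error of measurement is 15.000*√(1 − 0.713) ≈ 15.000*0.536 ≈ 8.036.
1.96 * SEM ≈ 15.750
Lower limit = 63 − 15.750 ≈ 47.250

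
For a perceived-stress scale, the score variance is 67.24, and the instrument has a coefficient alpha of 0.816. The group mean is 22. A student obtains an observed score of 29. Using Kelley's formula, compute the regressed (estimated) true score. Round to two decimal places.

Estimated true score = 0.816*29 + (1 − 0.816)*22 ≃ 27.712

27.71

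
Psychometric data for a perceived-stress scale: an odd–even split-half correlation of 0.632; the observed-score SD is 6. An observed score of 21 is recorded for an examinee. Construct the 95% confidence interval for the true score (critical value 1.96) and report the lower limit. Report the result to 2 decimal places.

15.42

Spearman-Brown: r = 2(0.632) / (1 + 0.632) = 1.264 / 1.632 ≈ 0.775
SEM = 6.000×√(1 − 0.775) ≈ 2.849
Half-width = 1.96×2.849 ≈ 5.584
Lower limit = 21 − 5.584 ≈ 15.416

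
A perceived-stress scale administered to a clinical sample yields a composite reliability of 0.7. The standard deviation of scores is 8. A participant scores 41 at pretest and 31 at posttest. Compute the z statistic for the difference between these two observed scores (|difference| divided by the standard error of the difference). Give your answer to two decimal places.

The standard error of measurement is 8.0000*√(1 − 0.7000) ≈ 8.0000*0.5477 ≈ 4.3818.
Standard error of the difference = 4.3818·√2 ≈ 6.1968
z = |41 − 31| / 6.1968 = 10 / 6.1968 ≈ 1.6137

1.61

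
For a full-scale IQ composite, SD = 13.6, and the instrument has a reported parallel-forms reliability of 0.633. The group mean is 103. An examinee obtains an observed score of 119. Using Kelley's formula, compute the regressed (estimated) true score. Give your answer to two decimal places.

113.13

T̂ = r·X + (1 − r)·M = 0.6330×119 + 0.3670×103 = 75.3270 + 37.8010 ≈ 113.1280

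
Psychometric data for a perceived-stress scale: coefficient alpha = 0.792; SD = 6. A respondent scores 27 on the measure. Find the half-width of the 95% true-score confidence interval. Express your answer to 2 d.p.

SEM = 6.000 × √(1 − 0.792) = 6.000 × √0.208 ≈ 6.000 × 0.456 ≈ 2.736
Half-width = 1.96×2.736 ≈ 5.363

5.36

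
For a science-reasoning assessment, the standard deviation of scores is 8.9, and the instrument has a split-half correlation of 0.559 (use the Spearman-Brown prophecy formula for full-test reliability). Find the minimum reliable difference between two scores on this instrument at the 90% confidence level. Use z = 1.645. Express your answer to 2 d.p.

r_full = 2·0.559 / (1 + 0.559) ≈ 0.7171
SEM = 8.9000 * √(1 − 0.7171) = 8.9000 * √0.2829 ≈ 8.9000 * 0.5319 ≈ 4.7335
SE_diff = √2 * SEM ≈ 6.6942
Smallest detectable difference = 1.645*6.6942 ≈ 11.0120

11.01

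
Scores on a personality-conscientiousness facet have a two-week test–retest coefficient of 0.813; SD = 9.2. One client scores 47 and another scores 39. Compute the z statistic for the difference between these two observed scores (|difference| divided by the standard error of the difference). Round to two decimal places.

1.42

SEM = 9.2000·√(1 − 0.8130) ≃ 3.9784
SE_diff = SEM · √2 ≃ 3.9784 · 1.4142 ≃ 5.6263
z = 8 / 5.6263 ≃ 1.4219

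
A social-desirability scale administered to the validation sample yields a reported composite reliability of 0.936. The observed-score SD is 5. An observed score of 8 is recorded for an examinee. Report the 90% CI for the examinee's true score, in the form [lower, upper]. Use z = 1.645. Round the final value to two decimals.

SEM = 5.000 × √(1 − 0.936) = 5.000 × √0.064 ≈ 5.000 × 0.253 ≈ 1.265
1.645 × SEM ≈ 2.081
CI = 8 ± 2.081 → [5.919, 10.081]

[5.92, 10.08]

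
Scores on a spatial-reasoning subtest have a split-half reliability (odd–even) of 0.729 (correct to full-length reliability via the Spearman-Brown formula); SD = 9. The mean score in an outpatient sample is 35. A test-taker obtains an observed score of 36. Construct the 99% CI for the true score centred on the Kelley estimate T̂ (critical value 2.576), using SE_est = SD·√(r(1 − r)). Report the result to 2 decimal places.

[27.41, 44.27]

Spearman-Brown: r = 2(0.729) / (1 + 0.729) = 1.4580 / 1.7290 ≈ 0.8433
T̂ = r·X + (1 − r)·M = 0.8433×36 + 0.1567×35 ≈ 30.3574 + 5.4858 ≈ 35.8433
SE_est = 9.0000·√[r(1 − r)] ≈ 3.2720
CI = 35.8433 ± 2.576 × 3.2720 → [27.4146, 44.2719]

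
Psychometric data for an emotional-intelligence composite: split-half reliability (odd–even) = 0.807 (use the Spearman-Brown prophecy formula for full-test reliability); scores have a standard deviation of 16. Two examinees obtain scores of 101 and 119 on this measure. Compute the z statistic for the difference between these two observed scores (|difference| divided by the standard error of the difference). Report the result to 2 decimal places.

2.43

Full-length reliability (Spearman-Brown) = 2(0.807)/(1+0.807) ≈ 0.893
The standard error of measurement is 16.000·√(1 − 0.893) ≈ 16.000·0.327 ≈ 5.229.
SE_diff = SEM · √2 ≈ 5.229 · 1.414 ≈ 7.395
z = 18 / 7.395 ≈ 2.434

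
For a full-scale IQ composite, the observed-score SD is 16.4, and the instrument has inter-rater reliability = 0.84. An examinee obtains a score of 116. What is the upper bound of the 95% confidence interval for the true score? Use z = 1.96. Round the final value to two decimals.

SEM = 16.400 * √(1 − 0.840) = 16.400 * √0.160 ≈ 16.400 * 0.400 ≈ 6.560
Margin = 1.96 * 6.560 ≈ 12.858
Upper limit = 116 + 12.858 ≈ 128.858

128.86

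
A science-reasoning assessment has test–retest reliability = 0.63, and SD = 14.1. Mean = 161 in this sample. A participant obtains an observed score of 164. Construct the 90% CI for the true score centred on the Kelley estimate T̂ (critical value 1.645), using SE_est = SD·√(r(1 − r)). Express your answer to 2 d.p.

[151.69, 174.09]

T̂ = 0.630(164) + 0.370(161) ≃ 162.890
SE_est = 14.100×√(0.630×0.370) ≃ 6.808
90% CI: 162.890 ± 11.198 ≃ (151.692, 174.088)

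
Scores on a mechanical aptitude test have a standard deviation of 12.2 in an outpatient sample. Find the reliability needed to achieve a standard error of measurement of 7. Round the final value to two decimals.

0.67

r = 1 − (SEM / SD)² = 1 − (7.0000 / 12.2)² ≈ 1 − 0.3292 ≈ 0.6708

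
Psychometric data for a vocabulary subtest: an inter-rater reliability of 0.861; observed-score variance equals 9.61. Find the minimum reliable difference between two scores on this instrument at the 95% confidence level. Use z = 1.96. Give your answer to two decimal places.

3.20

SD = √9.61 ≃ 3.1000
The standard error of measurement is 3.1000×√(1 − 0.8610) ≃ 3.1000×0.3728 ≃ 1.1558.
SE_diff = √2 × SEM ≃ 1.6345
Minimum reliable difference = 1.96 × SE_diff ≃ 1.96 × 1.6345 ≃ 3.2036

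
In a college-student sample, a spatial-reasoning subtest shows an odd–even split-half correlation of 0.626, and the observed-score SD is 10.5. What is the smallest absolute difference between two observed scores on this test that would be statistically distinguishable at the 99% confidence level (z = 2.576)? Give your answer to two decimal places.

18.35

Spearman-Brown: r = 2(0.626) / (1 + 0.626) = 1.2520 / 1.6260 ≈ 0.7700
SEM = 10.5000 · √(1 − 0.7700) = 10.5000 · √0.2300 ≈ 10.5000 · 0.4796 ≈ 5.0358
SE_diff = √2 · SEM ≈ 7.1216
Minimum reliable difference = 2.576 · SE_diff ≈ 2.576 · 7.1216 ≈ 18.3453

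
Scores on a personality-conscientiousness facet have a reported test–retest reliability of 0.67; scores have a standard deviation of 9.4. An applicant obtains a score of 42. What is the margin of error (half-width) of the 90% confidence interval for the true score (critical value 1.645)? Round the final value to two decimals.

8.88

SEM = 9.400·√(1 − 0.670) ≈ 5.400
Half-width = 1.645·5.400 ≈ 8.883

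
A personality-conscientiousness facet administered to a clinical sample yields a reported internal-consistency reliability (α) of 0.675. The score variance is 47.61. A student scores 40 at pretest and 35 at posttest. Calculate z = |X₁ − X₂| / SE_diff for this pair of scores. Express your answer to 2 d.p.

0.90

σ = 47.61^(1/2) = 6.900
SEM = 6.900 × √(1 − 0.675) = 6.900 × √0.325 ≃ 6.900 × 0.570 ≃ 3.934
SE_diff = √2 × SEM ≃ 5.563
z = |40 − 35| / 5.563 = 5 / 5.563 ≃ 0.899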